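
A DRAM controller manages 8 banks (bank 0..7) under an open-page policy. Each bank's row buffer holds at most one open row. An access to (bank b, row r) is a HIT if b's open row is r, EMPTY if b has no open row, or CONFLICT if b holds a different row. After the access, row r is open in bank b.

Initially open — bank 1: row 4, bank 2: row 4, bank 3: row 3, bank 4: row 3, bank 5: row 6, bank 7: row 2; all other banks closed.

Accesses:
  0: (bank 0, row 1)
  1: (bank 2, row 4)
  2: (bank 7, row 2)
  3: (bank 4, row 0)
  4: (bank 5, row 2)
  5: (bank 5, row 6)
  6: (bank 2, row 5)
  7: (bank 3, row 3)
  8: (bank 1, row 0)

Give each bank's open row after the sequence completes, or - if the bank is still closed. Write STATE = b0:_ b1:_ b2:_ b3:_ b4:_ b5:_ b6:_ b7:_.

STATE = b0:1 b1:0 b2:5 b3:3 b4:0 b5:6 b6:- b7:2

0: bank 0 row 1 — prev None → EMPTY
1: bank 2 row 4 — prev 4 → HIT
2: bank 7 row 2 — prev 2 → HIT
3: bank 4 row 0 — prev 3 → CONFLICT
4: bank 5 row 2 — prev 6 → CONFLICT
5: bank 5 row 6 — prev 2 → CONFLICT
6: bank 2 row 5 — prev 4 → CONFLICT
7: bank 3 row 3 — prev 3 → HIT
8: bank 1 row 0 — prev 4 → CONFLICT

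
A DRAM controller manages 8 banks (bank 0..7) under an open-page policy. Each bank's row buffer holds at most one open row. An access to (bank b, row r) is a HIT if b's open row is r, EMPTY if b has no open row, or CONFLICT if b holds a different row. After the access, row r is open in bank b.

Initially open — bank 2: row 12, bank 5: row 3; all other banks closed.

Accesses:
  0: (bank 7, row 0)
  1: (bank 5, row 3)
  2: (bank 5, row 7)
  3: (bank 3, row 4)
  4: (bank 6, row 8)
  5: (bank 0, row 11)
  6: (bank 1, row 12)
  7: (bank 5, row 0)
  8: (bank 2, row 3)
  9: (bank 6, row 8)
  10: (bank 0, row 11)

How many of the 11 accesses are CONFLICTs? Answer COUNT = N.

step 0: bank7 None->0 [EMPTY]
step 1: bank5 3->3 [HIT]
step 2: bank5 3->7 [CONFLICT]
step 3: bank3 None->4 [EMPTY]
step 4: bank6 None->8 [EMPTY]
step 5: bank0 None->11 [EMPTY]
step 6: bank1 None->12 [EMPTY]
step 7: bank5 7->0 [CONFLICT]
step 8: bank2 12->3 [CONFLICT]
step 9: bank6 8->8 [HIT]
step 10: bank0 11->11 [HIT]

COUNT = 3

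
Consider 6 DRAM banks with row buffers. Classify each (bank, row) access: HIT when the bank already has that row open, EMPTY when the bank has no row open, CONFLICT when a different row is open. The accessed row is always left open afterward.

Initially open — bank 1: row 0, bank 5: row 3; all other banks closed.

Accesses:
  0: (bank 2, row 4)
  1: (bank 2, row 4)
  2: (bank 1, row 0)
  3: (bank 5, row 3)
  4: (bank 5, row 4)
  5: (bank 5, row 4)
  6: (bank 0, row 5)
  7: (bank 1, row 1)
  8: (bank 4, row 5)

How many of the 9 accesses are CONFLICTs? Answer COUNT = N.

  [0] b2 r4: no row ⇒ E
  [1] b2 r4: had r4 ⇒ H
  [2] b1 r0: had r0 ⇒ H
  [3] b5 r3: had r3 ⇒ H
  [4] b5 r4: had r3 ⇒ C
  [5] b5 r4: had r4 ⇒ H
  [6] b0 r5: no row ⇒ E
  [7] b1 r1: had r0 ⇒ C
  [8] b4 r5: no row ⇒ E

COUNT = 2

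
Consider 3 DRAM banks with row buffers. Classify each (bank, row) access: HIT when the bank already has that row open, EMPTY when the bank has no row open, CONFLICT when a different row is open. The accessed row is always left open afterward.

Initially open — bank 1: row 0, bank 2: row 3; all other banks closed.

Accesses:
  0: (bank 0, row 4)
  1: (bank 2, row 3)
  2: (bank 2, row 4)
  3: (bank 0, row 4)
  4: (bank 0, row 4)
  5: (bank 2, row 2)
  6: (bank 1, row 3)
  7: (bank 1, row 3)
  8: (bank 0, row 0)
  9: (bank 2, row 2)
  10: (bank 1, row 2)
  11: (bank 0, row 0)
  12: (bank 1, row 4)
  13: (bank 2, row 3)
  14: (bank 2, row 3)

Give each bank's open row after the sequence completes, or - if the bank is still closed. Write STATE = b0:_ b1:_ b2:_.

STATE = b0:0 b1:4 b2:3

0: bank 0 row 4 — prev None → EMPTY
1: bank 2 row 3 — prev 3 → HIT
2: bank 2 row 4 — prev 3 → CONFLICT
3: bank 0 row 4 — prev 4 → HIT
4: bank 0 row 4 — prev 4 → HIT
5: bank 2 row 2 — prev 4 → CONFLICT
6: bank 1 row 3 — prev 0 → CONFLICT
7: bank 1 row 3 — prev 3 → HIT
8: bank 0 row 0 — prev 4 → CONFLICT
9: bank 2 row 2 — prev 2 → HIT
10: bank 1 row 2 — prev 3 → CONFLICT
11: bank 0 row 0 — prev 0 → HIT
12: bank 1 row 4 — prev 2 → CONFLICT
13: bank 2 row 3 — prev 2 → CONFLICT
14: bank 2 row 3 — prev 3 → HIT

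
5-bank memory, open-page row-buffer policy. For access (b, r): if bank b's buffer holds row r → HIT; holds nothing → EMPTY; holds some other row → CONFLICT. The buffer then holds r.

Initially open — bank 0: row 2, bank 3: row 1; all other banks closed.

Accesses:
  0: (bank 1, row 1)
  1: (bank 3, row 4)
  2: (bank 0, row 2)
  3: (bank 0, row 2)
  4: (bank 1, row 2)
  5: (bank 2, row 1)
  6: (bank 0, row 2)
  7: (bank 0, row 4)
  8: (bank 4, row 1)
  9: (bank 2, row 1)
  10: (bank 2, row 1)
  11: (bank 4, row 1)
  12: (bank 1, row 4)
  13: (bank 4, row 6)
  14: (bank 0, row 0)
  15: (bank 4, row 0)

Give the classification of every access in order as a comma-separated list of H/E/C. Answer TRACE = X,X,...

TRACE = E,C,H,H,C,E,H,C,E,H,H,H,C,C,C,C

  [0] b1 r1: no row ⇒ E
  [1] b3 r4: had r1 ⇒ C
  [2] b0 r2: had r2 ⇒ H
  [3] b0 r2: had r2 ⇒ H
  [4] b1 r2: had r1 ⇒ C
  [5] b2 r1: no row ⇒ E
  [6] b0 r2: had r2 ⇒ H
  [7] b0 r4: had r2 ⇒ C
  [8] b4 r1: no row ⇒ E
  [9] b2 r1: had r1 ⇒ H
  [10] b2 r1: had r1 ⇒ H
  [11] b4 r1: had r1 ⇒ H
  [12] b1 r4: had r2 ⇒ C
  [13] b4 r6: had r1 ⇒ C
  [14] b0 r0: had r4 ⇒ C
  [15] b4 r0: had r6 ⇒ C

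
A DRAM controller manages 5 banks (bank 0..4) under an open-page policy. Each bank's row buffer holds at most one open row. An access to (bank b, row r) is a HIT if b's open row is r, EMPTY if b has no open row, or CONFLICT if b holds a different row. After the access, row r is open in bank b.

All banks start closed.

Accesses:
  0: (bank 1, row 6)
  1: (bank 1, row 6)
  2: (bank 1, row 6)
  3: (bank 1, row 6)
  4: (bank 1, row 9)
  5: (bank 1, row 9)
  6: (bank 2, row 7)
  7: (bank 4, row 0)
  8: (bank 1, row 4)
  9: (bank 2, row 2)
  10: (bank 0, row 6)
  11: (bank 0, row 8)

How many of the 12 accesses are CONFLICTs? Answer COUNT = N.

0: bank 1 row 6 — prev None → EMPTY
1: bank 1 row 6 — prev 6 → HIT
2: bank 1 row 6 — prev 6 → HIT
3: bank 1 row 6 — prev 6 → HIT
4: bank 1 row 9 — prev 6 → CONFLICT
5: bank 1 row 9 — prev 9 → HIT
6: bank 2 row 7 — prev None → EMPTY
7: bank 4 row 0 — prev None → EMPTY
8: bank 1 row 4 — prev 9 → CONFLICT
9: bank 2 row 2 — prev 7 → CONFLICT
10: bank 0 row 6 — prev None → EMPTY
11: bank 0 row 8 — prev 6 → CONFLICT

COUNT = 4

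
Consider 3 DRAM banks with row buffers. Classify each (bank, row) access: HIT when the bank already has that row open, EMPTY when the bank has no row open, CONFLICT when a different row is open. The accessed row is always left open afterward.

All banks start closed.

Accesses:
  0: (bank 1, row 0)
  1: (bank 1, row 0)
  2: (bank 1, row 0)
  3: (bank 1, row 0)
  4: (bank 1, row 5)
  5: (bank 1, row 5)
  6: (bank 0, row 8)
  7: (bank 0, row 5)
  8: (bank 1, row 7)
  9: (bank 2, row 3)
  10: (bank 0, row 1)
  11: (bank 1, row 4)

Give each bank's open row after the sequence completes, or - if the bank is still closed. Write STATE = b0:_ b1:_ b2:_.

step 0: bank1 None->0 [EMPTY]
step 1: bank1 0->0 [HIT]
step 2: bank1 0->0 [HIT]
step 3: bank1 0->0 [HIT]
step 4: bank1 0->5 [CONFLICT]
step 5: bank1 5->5 [HIT]
step 6: bank0 None->8 [EMPTY]
step 7: bank0 8->5 [CONFLICT]
step 8: bank1 5->7 [CONFLICT]
step 9: bank2 None->3 [EMPTY]
step 10: bank0 5->1 [CONFLICT]
step 11: bank1 7->4 [CONFLICT]

STATE = b0:1 b1:4 b2:3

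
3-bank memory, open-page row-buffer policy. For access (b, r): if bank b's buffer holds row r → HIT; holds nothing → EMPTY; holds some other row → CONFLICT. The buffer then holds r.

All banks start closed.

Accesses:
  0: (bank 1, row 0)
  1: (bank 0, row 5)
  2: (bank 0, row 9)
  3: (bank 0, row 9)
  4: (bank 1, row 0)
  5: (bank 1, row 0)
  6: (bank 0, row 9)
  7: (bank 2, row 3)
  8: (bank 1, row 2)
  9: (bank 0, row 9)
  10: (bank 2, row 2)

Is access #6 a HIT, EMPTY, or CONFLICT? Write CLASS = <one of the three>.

CLASS = HIT

step 0: bank1 None->0 [EMPTY]
step 1: bank0 None->5 [EMPTY]
step 2: bank0 5->9 [CONFLICT]
step 3: bank0 9->9 [HIT]
step 4: bank1 0->0 [HIT]
step 5: bank1 0->0 [HIT]
step 6: bank0 9->9 [HIT]
step 7: bank2 None->3 [EMPTY]
step 8: bank1 0->2 [CONFLICT]
step 9: bank0 9->9 [HIT]
step 10: bank2 3->2 [CONFLICT]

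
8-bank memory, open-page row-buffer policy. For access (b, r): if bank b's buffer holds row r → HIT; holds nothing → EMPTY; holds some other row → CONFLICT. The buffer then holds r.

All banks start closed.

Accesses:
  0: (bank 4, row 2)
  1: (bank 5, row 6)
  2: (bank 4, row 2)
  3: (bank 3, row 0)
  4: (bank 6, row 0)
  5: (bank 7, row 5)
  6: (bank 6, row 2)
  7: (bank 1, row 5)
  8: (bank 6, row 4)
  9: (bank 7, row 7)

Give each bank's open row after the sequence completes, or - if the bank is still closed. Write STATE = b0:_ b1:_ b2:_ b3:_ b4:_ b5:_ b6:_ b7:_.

  [0] b4 r2: no row ⇒ E
  [1] b5 r6: no row ⇒ E
  [2] b4 r2: had r2 ⇒ H
  [3] b3 r0: no row ⇒ E
  [4] b6 r0: no row ⇒ E
  [5] b7 r5: no row ⇒ E
  [6] b6 r2: had r0 ⇒ C
  [7] b1 r5: no row ⇒ E
  [8] b6 r4: had r2 ⇒ C
  [9] b7 r7: had r5 ⇒ C

STATE = b0:- b1:5 b2:- b3:0 b4:2 b5:6 b6:4 b7:7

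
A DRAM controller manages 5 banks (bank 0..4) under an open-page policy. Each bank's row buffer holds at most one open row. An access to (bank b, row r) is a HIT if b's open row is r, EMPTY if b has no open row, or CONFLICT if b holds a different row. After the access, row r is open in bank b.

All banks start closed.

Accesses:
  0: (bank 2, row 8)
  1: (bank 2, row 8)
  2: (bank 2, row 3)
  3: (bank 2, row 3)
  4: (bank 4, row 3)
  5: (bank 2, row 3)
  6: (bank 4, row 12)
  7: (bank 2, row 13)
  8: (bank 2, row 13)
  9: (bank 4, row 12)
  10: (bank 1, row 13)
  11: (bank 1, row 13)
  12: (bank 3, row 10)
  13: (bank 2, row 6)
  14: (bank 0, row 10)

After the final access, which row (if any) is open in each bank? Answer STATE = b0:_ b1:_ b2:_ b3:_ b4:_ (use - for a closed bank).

step 0: bank2 None->8 [EMPTY]
step 1: bank2 8->8 [HIT]
step 2: bank2 8->3 [CONFLICT]
step 3: bank2 3->3 [HIT]
step 4: bank4 None->3 [EMPTY]
step 5: bank2 3->3 [HIT]
step 6: bank4 3->12 [CONFLICT]
step 7: bank2 3->13 [CONFLICT]
step 8: bank2 13->13 [HIT]
step 9: bank4 12->12 [HIT]
step 10: bank1 None->13 [EMPTY]
step 11: bank1 13->13 [HIT]
step 12: bank3 None->10 [EMPTY]
step 13: bank2 13->6 [CONFLICT]
step 14: bank0 None->10 [EMPTY]

STATE = b0:10 b1:13 b2:6 b3:10 b4:12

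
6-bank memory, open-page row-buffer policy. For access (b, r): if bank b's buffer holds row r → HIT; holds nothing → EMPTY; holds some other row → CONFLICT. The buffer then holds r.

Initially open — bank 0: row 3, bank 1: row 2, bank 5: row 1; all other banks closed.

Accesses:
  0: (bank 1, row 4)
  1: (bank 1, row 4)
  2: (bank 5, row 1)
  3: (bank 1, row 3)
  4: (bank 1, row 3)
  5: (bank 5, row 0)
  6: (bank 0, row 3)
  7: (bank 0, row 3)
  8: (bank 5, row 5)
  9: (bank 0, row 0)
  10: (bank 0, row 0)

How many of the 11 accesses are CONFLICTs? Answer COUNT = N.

#0 (1,4) C  (was 2)
#1 (1,4) H  (was 4)
#2 (5,1) H  (was 1)
#3 (1,3) C  (was 4)
#4 (1,3) H  (was 3)
#5 (5,0) C  (was 1)
#6 (0,3) H  (was 3)
#7 (0,3) H  (was 3)
#8 (5,5) C  (was 0)
#9 (0,0) C  (was 3)
#10 (0,0) H  (was 0)

COUNT = 5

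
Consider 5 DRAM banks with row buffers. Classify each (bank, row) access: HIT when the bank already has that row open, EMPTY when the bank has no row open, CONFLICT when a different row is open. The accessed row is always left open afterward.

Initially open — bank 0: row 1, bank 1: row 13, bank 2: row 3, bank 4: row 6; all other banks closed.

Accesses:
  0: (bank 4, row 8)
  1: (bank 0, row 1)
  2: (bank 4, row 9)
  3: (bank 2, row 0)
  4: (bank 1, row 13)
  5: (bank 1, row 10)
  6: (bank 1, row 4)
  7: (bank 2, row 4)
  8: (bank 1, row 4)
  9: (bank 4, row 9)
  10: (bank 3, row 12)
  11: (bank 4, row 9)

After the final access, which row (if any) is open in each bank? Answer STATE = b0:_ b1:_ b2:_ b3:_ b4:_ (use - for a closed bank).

#0 (4,8) C  (was 6)
#1 (0,1) H  (was 1)
#2 (4,9) C  (was 8)
#3 (2,0) C  (was 3)
#4 (1,13) H  (was 13)
#5 (1,10) C  (was 13)
#6 (1,4) C  (was 10)
#7 (2,4) C  (was 0)
#8 (1,4) H  (was 4)
#9 (4,9) H  (was 9)
#10 (3,12) E
#11 (4,9) H  (was 9)

STATE = b0:1 b1:4 b2:4 b3:12 b4:9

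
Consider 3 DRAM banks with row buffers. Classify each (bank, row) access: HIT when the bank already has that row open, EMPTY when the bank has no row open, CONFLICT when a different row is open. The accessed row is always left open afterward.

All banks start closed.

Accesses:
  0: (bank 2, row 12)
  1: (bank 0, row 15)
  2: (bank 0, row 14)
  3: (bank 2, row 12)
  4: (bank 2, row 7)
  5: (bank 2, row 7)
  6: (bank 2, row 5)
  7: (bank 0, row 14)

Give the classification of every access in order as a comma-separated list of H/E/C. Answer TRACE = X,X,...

#0 (2,12) E
#1 (0,15) E
#2 (0,14) C  (was 15)
#3 (2,12) H  (was 12)
#4 (2,7) C  (was 12)
#5 (2,7) H  (was 7)
#6 (2,5) C  (was 7)
#7 (0,14) H  (was 14)

TRACE = E,E,C,H,C,H,C,H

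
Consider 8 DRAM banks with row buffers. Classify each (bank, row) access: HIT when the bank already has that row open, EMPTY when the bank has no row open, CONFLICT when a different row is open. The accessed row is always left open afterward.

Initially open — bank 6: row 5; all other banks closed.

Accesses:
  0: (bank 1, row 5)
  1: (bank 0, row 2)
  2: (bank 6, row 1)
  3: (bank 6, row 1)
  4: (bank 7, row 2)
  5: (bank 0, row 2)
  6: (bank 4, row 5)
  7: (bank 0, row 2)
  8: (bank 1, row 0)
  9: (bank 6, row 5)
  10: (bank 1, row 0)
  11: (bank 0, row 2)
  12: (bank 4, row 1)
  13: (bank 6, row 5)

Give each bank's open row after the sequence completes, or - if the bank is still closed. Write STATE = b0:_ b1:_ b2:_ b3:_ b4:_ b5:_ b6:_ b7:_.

0: bank 1 row 5 — prev None → EMPTY
1: bank 0 row 2 — prev None → EMPTY
2: bank 6 row 1 — prev 5 → CONFLICT
3: bank 6 row 1 — prev 1 → HIT
4: bank 7 row 2 — prev None → EMPTY
5: bank 0 row 2 — prev 2 → HIT
6: bank 4 row 5 — prev None → EMPTY
7: bank 0 row 2 — prev 2 → HIT
8: bank 1 row 0 — prev 5 → CONFLICT
9: bank 6 row 5 — prev 1 → CONFLICT
10: bank 1 row 0 — prev 0 → HIT
11: bank 0 row 2 — prev 2 → HIT
12: bank 4 row 1 — prev 5 → CONFLICT
13: bank 6 row 5 — prev 5 → HIT

STATE = b0:2 b1:0 b2:- b3:- b4:1 b5:- b6:5 b7:2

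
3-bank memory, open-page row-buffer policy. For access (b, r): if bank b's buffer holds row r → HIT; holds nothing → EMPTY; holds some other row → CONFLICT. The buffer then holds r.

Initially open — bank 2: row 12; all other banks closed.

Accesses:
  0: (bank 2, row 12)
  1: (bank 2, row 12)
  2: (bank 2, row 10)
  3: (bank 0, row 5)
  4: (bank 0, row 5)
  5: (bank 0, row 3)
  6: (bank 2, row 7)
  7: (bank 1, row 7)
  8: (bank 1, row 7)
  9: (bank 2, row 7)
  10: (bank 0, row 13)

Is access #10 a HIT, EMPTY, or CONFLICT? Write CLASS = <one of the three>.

#0 (2,12) H  (was 12)
#1 (2,12) H  (was 12)
#2 (2,10) C  (was 12)
#3 (0,5) E
#4 (0,5) H  (was 5)
#5 (0,3) C  (was 5)
#6 (2,7) C  (was 10)
#7 (1,7) E
#8 (1,7) H  (was 7)
#9 (2,7) H  (was 7)
#10 (0,13) C  (was 3)

CLASS = CONFLICT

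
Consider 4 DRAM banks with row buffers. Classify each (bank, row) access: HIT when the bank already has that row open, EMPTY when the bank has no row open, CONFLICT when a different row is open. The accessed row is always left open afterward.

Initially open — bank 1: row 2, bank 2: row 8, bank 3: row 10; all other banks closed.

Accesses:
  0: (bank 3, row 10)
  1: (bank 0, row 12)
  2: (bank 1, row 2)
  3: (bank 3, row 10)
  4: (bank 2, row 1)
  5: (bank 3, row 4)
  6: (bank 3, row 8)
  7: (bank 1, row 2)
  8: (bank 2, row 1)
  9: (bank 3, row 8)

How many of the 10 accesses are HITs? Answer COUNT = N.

COUNT = 6

#0 (3,10) H  (was 10)
#1 (0,12) E
#2 (1,2) H  (was 2)
#3 (3,10) H  (was 10)
#4 (2,1) C  (was 8)
#5 (3,4) C  (was 10)
#6 (3,8) C  (was 4)
#7 (1,2) H  (was 2)
#8 (2,1) H  (was 1)
#9 (3,8) H  (was 8)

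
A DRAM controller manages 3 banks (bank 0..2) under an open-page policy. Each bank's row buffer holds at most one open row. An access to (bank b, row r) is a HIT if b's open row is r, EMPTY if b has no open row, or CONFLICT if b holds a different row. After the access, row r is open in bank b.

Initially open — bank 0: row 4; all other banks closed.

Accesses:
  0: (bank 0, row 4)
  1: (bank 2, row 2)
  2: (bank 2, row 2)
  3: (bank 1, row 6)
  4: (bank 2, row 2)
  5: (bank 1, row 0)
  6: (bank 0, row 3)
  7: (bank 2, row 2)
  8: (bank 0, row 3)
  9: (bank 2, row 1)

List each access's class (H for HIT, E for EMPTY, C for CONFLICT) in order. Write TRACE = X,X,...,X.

TRACE = H,E,H,E,H,C,C,H,H,C

0: bank 0 row 4 — prev 4 → HIT
1: bank 2 row 2 — prev None → EMPTY
2: bank 2 row 2 — prev 2 → HIT
3: bank 1 row 6 — prev None → EMPTY
4: bank 2 row 2 — prev 2 → HIT
5: bank 1 row 0 — prev 6 → CONFLICT
6: bank 0 row 3 — prev 4 → CONFLICT
7: bank 2 row 2 — prev 2 → HIT
8: bank 0 row 3 — prev 3 → HIT
9: bank 2 row 1 — prev 2 → CONFLICT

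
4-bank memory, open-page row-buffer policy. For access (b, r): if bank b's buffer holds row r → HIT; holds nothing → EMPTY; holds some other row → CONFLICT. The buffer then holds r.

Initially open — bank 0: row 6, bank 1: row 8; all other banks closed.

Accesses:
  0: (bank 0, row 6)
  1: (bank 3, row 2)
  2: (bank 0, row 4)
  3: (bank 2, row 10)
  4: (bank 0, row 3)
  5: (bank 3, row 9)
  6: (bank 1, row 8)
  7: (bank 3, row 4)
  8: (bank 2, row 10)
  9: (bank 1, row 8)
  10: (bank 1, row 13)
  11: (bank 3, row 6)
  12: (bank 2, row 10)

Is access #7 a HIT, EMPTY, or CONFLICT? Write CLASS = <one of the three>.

#0 (0,6) H  (was 6)
#1 (3,2) E
#2 (0,4) C  (was 6)
#3 (2,10) E
#4 (0,3) C  (was 4)
#5 (3,9) C  (was 2)
#6 (1,8) H  (was 8)
#7 (3,4) C  (was 9)
#8 (2,10) H  (was 10)
#9 (1,8) H  (was 8)
#10 (1,13) C  (was 8)
#11 (3,6) C  (was 4)
#12 (2,10) H  (was 10)

CLASS = CONFLICT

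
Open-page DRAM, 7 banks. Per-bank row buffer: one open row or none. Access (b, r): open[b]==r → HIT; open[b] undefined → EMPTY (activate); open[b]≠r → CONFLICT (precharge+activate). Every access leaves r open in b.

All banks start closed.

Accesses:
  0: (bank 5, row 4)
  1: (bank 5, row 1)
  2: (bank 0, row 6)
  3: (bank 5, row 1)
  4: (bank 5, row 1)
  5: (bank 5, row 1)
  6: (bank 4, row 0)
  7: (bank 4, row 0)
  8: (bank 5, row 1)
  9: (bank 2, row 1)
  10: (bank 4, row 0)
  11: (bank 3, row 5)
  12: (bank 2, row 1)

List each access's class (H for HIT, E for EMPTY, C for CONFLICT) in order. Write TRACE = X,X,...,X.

0: bank 5 row 4 — prev None → EMPTY
1: bank 5 row 1 — prev 4 → CONFLICT
2: bank 0 row 6 — prev None → EMPTY
3: bank 5 row 1 — prev 1 → HIT
4: bank 5 row 1 — prev 1 → HIT
5: bank 5 row 1 — prev 1 → HIT
6: bank 4 row 0 — prev None → EMPTY
7: bank 4 row 0 — prev 0 → HIT
8: bank 5 row 1 — prev 1 → HIT
9: bank 2 row 1 — prev None → EMPTY
10: bank 4 row 0 — prev 0 → HIT
11: bank 3 row 5 — prev None → EMPTY
12: bank 2 row 1 — prev 1 → HIT

TRACE = E,C,E,H,H,H,E,H,H,E,H,E,H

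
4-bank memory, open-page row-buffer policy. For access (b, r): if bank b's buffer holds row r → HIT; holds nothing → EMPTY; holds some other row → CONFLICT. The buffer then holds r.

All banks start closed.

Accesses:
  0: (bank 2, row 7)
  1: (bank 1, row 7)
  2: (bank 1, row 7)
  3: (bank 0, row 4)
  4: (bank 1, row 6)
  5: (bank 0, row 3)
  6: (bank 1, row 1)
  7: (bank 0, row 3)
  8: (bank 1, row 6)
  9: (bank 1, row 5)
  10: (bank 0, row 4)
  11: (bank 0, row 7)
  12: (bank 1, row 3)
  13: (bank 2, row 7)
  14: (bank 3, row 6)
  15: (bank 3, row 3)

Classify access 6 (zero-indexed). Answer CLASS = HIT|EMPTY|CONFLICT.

0: bank 2 row 7 — prev None → EMPTY
1: bank 1 row 7 — prev None → EMPTY
2: bank 1 row 7 — prev 7 → HIT
3: bank 0 row 4 — prev None → EMPTY
4: bank 1 row 6 — prev 7 → CONFLICT
5: bank 0 row 3 — prev 4 → CONFLICT
6: bank 1 row 1 — prev 6 → CONFLICT
7: bank 0 row 3 — prev 3 → HIT
8: bank 1 row 6 — prev 1 → CONFLICT
9: bank 1 row 5 — prev 6 → CONFLICT
10: bank 0 row 4 — prev 3 → CONFLICT
11: bank 0 row 7 — prev 4 → CONFLICT
12: bank 1 row 3 — prev 5 → CONFLICT
13: bank 2 row 7 — prev 7 → HIT
14: bank 3 row 6 — prev None → EMPTY
15: bank 3 row 3 — prev 6 → CONFLICT

CLASS = CONFLICT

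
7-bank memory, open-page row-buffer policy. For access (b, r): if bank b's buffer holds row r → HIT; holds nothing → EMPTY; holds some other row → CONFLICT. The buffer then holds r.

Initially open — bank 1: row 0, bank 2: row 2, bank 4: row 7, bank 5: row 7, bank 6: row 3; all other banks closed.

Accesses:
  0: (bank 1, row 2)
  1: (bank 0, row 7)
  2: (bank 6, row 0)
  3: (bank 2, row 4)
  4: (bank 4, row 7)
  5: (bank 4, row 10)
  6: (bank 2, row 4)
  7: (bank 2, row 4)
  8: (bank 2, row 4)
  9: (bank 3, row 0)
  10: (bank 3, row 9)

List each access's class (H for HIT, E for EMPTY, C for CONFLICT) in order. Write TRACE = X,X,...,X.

TRACE = C,E,C,C,H,C,H,H,H,E,C

  [0] b1 r2: had r0 ⇒ C
  [1] b0 r7: no row ⇒ E
  [2] b6 r0: had r3 ⇒ C
  [3] b2 r4: had r2 ⇒ C
  [4] b4 r7: had r7 ⇒ H
  [5] b4 r10: had r7 ⇒ C
  [6] b2 r4: had r4 ⇒ H
  [7] b2 r4: had r4 ⇒ H
  [8] b2 r4: had r4 ⇒ H
  [9] b3 r0: no row ⇒ E
  [10] b3 r9: had r0 ⇒ C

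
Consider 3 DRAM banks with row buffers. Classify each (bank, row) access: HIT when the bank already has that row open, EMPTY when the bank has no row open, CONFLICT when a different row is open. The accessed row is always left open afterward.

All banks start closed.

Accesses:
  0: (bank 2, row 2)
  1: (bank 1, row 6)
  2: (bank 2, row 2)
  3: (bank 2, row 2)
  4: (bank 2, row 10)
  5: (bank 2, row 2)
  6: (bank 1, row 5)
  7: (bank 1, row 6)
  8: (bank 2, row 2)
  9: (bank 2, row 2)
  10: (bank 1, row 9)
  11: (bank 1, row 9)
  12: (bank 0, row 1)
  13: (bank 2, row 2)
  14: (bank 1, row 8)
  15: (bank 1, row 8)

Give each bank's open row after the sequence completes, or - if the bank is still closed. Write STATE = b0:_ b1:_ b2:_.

STATE = b0:1 b1:8 b2:2

  [0] b2 r2: no row ⇒ E
  [1] b1 r6: no row ⇒ E
  [2] b2 r2: had r2 ⇒ H
  [3] b2 r2: had r2 ⇒ H
  [4] b2 r10: had r2 ⇒ C
  [5] b2 r2: had r10 ⇒ C
  [6] b1 r5: had r6 ⇒ C
  [7] b1 r6: had r5 ⇒ C
  [8] b2 r2: had r2 ⇒ H
  [9] b2 r2: had r2 ⇒ H
  [10] b1 r9: had r6 ⇒ C
  [11] b1 r9: had r9 ⇒ H
  [12] b0 r1: no row ⇒ E
  [13] b2 r2: had r2 ⇒ H
  [14] b1 r8: had r9 ⇒ C
  [15] b1 r8: had r8 ⇒ H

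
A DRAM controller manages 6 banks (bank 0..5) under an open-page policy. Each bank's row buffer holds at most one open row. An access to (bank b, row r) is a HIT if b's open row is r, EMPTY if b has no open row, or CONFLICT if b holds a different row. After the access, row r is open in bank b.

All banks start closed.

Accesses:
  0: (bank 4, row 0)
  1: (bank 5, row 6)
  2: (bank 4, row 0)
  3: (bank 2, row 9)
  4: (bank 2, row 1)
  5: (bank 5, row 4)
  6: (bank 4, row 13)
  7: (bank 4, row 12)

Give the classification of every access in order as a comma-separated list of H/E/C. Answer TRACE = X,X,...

step 0: bank4 None->0 [EMPTY]
step 1: bank5 None->6 [EMPTY]
step 2: bank4 0->0 [HIT]
step 3: bank2 None->9 [EMPTY]
step 4: bank2 9->1 [CONFLICT]
step 5: bank5 6->4 [CONFLICT]
step 6: bank4 0->13 [CONFLICT]
step 7: bank4 13->12 [CONFLICT]

TRACE = E,E,H,E,C,C,C,C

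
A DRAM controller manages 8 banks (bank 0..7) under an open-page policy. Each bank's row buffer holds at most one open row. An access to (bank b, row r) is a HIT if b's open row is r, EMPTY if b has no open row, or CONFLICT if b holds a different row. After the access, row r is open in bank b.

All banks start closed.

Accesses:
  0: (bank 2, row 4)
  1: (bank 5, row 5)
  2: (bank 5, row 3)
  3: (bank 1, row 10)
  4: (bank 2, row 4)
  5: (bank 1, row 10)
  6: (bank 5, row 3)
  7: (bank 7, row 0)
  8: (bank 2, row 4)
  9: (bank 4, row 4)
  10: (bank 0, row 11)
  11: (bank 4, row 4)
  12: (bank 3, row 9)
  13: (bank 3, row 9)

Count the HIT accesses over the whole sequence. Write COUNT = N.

COUNT = 6

#0 (2,4) E
#1 (5,5) E
#2 (5,3) C  (was 5)
#3 (1,10) E
#4 (2,4) H  (was 4)
#5 (1,10) H  (was 10)
#6 (5,3) H  (was 3)
#7 (7,0) E
#8 (2,4) H  (was 4)
#9 (4,4) E
#10 (0,11) E
#11 (4,4) H  (was 4)
#12 (3,9) E
#13 (3,9) H  (was 9)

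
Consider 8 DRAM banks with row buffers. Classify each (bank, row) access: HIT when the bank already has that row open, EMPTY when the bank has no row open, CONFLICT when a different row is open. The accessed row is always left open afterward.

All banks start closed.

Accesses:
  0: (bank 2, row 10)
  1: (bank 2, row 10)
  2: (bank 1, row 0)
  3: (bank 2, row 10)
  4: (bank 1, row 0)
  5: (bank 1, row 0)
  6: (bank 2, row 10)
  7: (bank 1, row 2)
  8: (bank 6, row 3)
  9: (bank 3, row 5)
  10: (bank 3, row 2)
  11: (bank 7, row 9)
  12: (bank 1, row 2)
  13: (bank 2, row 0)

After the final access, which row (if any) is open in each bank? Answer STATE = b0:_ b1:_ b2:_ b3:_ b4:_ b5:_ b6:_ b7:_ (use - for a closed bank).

  [0] b2 r10: no row ⇒ E
  [1] b2 r10: had r10 ⇒ H
  [2] b1 r0: no row ⇒ E
  [3] b2 r10: had r10 ⇒ H
  [4] b1 r0: had r0 ⇒ H
  [5] b1 r0: had r0 ⇒ H
  [6] b2 r10: had r10 ⇒ H
  [7] b1 r2: had r0 ⇒ C
  [8] b6 r3: no row ⇒ E
  [9] b3 r5: no row ⇒ E
  [10] b3 r2: had r5 ⇒ C
  [11] b7 r9: no row ⇒ E
  [12] b1 r2: had r2 ⇒ H
  [13] b2 r0: had r10 ⇒ C

STATE = b0:- b1:2 b2:0 b3:2 b4:- b5:- b6:3 b7:9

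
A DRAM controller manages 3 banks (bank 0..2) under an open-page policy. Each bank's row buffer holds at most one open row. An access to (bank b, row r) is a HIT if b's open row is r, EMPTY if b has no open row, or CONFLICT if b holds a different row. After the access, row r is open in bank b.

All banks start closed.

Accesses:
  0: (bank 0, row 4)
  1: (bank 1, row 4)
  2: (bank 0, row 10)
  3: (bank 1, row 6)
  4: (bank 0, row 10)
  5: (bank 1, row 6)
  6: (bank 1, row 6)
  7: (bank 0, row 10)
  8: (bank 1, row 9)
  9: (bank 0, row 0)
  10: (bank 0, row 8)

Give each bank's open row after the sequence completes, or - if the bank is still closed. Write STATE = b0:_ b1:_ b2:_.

#0 (0,4) E
#1 (1,4) E
#2 (0,10) C  (was 4)
#3 (1,6) C  (was 4)
#4 (0,10) H  (was 10)
#5 (1,6) H  (was 6)
#6 (1,6) H  (was 6)
#7 (0,10) H  (was 10)
#8 (1,9) C  (was 6)
#9 (0,0) C  (was 10)
#10 (0,8) C  (was 0)

STATE = b0:8 b1:9 b2:-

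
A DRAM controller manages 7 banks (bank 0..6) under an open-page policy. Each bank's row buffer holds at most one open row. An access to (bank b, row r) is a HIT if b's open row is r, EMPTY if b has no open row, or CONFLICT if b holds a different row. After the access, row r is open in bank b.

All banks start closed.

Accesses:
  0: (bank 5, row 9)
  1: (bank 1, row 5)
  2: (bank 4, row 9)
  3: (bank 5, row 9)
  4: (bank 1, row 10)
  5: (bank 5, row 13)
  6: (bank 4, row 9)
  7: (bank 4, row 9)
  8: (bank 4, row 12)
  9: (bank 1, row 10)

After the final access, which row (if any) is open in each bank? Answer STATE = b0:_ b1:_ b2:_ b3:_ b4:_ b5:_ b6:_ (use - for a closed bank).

0: bank 5 row 9 — prev None → EMPTY
1: bank 1 row 5 — prev None → EMPTY
2: bank 4 row 9 — prev None → EMPTY
3: bank 5 row 9 — prev 9 → HIT
4: bank 1 row 10 — prev 5 → CONFLICT
5: bank 5 row 13 — prev 9 → CONFLICT
6: bank 4 row 9 — prev 9 → HIT
7: bank 4 row 9 — prev 9 → HIT
8: bank 4 row 12 — prev 9 → CONFLICT
9: bank 1 row 10 — prev 10 → HIT

STATE = b0:- b1:10 b2:- b3:- b4:12 b5:13 b6:-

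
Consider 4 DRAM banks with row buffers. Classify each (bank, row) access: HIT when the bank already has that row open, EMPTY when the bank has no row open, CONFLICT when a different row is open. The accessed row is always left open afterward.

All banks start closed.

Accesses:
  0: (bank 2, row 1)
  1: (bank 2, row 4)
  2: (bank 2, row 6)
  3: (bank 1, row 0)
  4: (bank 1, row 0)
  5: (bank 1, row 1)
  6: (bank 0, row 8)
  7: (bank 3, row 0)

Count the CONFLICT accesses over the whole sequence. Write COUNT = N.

COUNT = 3

#0 (2,1) E
#1 (2,4) C  (was 1)
#2 (2,6) C  (was 4)
#3 (1,0) E
#4 (1,0) H  (was 0)
#5 (1,1) C  (was 0)
#6 (0,8) E
#7 (3,0) E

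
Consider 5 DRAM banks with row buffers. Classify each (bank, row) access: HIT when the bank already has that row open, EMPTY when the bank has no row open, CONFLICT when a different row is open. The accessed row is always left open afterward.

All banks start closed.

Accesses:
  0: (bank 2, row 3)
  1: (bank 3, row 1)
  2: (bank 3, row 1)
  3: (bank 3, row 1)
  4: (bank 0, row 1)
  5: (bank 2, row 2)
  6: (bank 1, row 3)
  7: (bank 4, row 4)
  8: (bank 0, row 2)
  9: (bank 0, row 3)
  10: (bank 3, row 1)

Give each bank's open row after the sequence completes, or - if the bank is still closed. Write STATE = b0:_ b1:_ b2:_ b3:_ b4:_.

STATE = b0:3 b1:3 b2:2 b3:1 b4:4

step 0: bank2 None->3 [EMPTY]
step 1: bank3 None->1 [EMPTY]
step 2: bank3 1->1 [HIT]
step 3: bank3 1->1 [HIT]
step 4: bank0 None->1 [EMPTY]
step 5: bank2 3->2 [CONFLICT]
step 6: bank1 None->3 [EMPTY]
step 7: bank4 None->4 [EMPTY]
step 8: bank0 1->2 [CONFLICT]
step 9: bank0 2->3 [CONFLICT]
step 10: bank3 1->1 [HIT]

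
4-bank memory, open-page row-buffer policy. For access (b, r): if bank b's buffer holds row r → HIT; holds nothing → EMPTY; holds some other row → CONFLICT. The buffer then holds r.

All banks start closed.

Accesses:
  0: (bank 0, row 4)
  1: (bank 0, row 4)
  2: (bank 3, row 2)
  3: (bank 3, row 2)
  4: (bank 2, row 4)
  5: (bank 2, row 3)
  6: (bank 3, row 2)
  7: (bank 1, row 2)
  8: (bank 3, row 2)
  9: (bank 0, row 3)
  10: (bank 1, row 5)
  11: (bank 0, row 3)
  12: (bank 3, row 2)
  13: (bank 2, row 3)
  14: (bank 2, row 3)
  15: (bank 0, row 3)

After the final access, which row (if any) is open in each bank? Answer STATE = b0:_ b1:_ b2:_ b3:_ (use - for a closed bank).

STATE = b0:3 b1:5 b2:3 b3:2

#0 (0,4) E
#1 (0,4) H  (was 4)
#2 (3,2) E
#3 (3,2) H  (was 2)
#4 (2,4) E
#5 (2,3) C  (was 4)
#6 (3,2) H  (was 2)
#7 (1,2) E
#8 (3,2) H  (was 2)
#9 (0,3) C  (was 4)
#10 (1,5) C  (was 2)
#11 (0,3) H  (was 3)
#12 (3,2) H  (was 2)
#13 (2,3) H  (was 3)
#14 (2,3) H  (was 3)
#15 (0,3) H  (was 3)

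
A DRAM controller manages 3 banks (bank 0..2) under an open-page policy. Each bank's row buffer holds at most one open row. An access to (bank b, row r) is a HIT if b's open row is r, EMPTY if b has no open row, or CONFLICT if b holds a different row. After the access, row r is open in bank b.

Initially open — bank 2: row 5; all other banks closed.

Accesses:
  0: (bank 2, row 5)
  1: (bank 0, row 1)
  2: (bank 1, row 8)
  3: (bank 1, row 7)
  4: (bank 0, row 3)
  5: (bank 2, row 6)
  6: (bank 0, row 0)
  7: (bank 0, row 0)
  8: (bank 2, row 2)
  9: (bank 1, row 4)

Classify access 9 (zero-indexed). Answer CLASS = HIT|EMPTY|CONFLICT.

#0 (2,5) H  (was 5)
#1 (0,1) E
#2 (1,8) E
#3 (1,7) C  (was 8)
#4 (0,3) C  (was 1)
#5 (2,6) C  (was 5)
#6 (0,0) C  (was 3)
#7 (0,0) H  (was 0)
#8 (2,2) C  (was 6)
#9 (1,4) C  (was 7)

CLASS = CONFLICT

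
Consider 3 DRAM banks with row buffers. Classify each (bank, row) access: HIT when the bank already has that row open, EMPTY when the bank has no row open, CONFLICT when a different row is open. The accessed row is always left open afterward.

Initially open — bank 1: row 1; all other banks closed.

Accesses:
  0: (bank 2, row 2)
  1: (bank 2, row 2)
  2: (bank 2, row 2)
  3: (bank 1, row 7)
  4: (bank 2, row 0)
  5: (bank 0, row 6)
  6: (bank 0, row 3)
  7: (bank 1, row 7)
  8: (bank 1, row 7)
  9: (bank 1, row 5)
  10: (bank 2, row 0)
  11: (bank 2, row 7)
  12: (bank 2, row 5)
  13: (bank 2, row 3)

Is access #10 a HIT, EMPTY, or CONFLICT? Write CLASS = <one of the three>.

CLASS = HIT

0: bank 2 row 2 — prev None → EMPTY
1: bank 2 row 2 — prev 2 → HIT
2: bank 2 row 2 — prev 2 → HIT
3: bank 1 row 7 — prev 1 → CONFLICT
4: bank 2 row 0 — prev 2 → CONFLICT
5: bank 0 row 6 — prev None → EMPTY
6: bank 0 row 3 — prev 6 → CONFLICT
7: bank 1 row 7 — prev 7 → HIT
8: bank 1 row 7 — prev 7 → HIT
9: bank 1 row 5 — prev 7 → CONFLICT
10: bank 2 row 0 — prev 0 → HIT
11: bank 2 row 7 — prev 0 → CONFLICT
12: bank 2 row 5 — prev 7 → CONFLICT
13: bank 2 row 3 — prev 5 → CONFLICT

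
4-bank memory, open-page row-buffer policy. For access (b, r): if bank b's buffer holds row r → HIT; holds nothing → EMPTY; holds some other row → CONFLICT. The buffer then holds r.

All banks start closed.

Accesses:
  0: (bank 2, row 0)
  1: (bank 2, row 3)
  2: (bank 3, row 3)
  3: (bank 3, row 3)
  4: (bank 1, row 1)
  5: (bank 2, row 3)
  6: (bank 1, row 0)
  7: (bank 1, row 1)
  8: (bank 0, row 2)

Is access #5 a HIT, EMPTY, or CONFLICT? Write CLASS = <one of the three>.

CLASS = HIT

  [0] b2 r0: no row ⇒ E
  [1] b2 r3: had r0 ⇒ C
  [2] b3 r3: no row ⇒ E
  [3] b3 r3: had r3 ⇒ H
  [4] b1 r1: no row ⇒ E
  [5] b2 r3: had r3 ⇒ H
  [6] b1 r0: had r1 ⇒ C
  [7] b1 r1: had r0 ⇒ C
  [8] b0 r2: no row ⇒ E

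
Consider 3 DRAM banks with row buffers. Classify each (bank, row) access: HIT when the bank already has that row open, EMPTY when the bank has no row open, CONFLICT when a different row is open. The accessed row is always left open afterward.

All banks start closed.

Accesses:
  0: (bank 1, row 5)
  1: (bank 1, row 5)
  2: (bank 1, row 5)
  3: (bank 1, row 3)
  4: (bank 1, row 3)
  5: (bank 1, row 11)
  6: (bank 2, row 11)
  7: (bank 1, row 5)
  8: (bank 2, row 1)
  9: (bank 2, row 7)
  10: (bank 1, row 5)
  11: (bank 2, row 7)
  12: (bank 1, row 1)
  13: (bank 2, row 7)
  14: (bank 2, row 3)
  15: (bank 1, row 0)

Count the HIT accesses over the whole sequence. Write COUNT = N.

COUNT = 6

#0 (1,5) E
#1 (1,5) H  (was 5)
#2 (1,5) H  (was 5)
#3 (1,3) C  (was 5)
#4 (1,3) H  (was 3)
#5 (1,11) C  (was 3)
#6 (2,11) E
#7 (1,5) C  (was 11)
#8 (2,1) C  (was 11)
#9 (2,7) C  (was 1)
#10 (1,5) H  (was 5)
#11 (2,7) H  (was 7)
#12 (1,1) C  (was 5)
#13 (2,7) H  (was 7)
#14 (2,3) C  (was 7)
#15 (1,0) C  (was 1)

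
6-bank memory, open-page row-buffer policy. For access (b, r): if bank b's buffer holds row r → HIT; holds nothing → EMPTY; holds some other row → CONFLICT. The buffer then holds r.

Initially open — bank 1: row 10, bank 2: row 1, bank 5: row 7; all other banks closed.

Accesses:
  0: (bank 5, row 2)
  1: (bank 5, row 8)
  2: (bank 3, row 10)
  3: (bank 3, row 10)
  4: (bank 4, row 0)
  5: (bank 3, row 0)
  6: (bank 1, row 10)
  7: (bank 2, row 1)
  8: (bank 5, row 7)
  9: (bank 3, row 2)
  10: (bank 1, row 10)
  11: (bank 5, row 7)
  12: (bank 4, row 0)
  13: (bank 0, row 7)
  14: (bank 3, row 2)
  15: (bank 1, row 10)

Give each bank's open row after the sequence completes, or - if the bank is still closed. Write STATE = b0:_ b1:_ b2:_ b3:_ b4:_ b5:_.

0: bank 5 row 2 — prev 7 → CONFLICT
1: bank 5 row 8 — prev 2 → CONFLICT
2: bank 3 row 10 — prev None → EMPTY
3: bank 3 row 10 — prev 10 → HIT
4: bank 4 row 0 — prev None → EMPTY
5: bank 3 row 0 — prev 10 → CONFLICT
6: bank 1 row 10 — prev 10 → HIT
7: bank 2 row 1 — prev 1 → HIT
8: bank 5 row 7 — prev 8 → CONFLICT
9: bank 3 row 2 — prev 0 → CONFLICT
10: bank 1 row 10 — prev 10 → HIT
11: bank 5 row 7 — prev 7 → HIT
12: bank 4 row 0 — prev 0 → HIT
13: bank 0 row 7 — prev None → EMPTY
14: bank 3 row 2 — prev 2 → HIT
15: bank 1 row 10 — prev 10 → HIT

STATE = b0:7 b1:10 b2:1 b3:2 b4:0 b5:7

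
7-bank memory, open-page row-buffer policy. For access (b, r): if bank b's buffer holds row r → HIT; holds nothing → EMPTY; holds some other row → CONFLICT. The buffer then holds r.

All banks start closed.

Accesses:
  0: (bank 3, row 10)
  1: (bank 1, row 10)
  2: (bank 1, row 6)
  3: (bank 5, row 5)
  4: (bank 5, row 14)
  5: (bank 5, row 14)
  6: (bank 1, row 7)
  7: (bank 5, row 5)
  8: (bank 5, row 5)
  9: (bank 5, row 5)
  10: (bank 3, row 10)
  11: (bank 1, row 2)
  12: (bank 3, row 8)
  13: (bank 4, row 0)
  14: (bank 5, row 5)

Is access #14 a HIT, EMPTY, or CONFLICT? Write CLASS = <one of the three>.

CLASS = HIT

#0 (3,10) E
#1 (1,10) E
#2 (1,6) C  (was 10)
#3 (5,5) E
#4 (5,14) C  (was 5)
#5 (5,14) H  (was 14)
#6 (1,7) C  (was 6)
#7 (5,5) C  (was 14)
#8 (5,5) H  (was 5)
#9 (5,5) H  (was 5)
#10 (3,10) H  (was 10)
#11 (1,2) C  (was 7)
#12 (3,8) C  (was 10)
#13 (4,0) E
#14 (5,5) H  (was 5)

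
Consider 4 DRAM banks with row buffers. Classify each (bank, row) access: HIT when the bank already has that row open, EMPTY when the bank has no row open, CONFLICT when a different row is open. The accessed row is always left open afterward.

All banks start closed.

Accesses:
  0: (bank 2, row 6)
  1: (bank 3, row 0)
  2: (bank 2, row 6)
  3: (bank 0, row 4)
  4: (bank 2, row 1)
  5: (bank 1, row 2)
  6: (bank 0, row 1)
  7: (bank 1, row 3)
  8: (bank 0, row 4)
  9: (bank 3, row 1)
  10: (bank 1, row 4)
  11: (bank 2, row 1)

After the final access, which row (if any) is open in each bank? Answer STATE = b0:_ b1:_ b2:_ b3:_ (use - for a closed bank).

STATE = b0:4 b1:4 b2:1 b3:1

#0 (2,6) E
#1 (3,0) E
#2 (2,6) H  (was 6)
#3 (0,4) E
#4 (2,1) C  (was 6)
#5 (1,2) E
#6 (0,1) C  (was 4)
#7 (1,3) C  (was 2)
#8 (0,4) C  (was 1)
#9 (3,1) C  (was 0)
#10 (1,4) C  (was 3)
#11 (2,1) H  (was 1)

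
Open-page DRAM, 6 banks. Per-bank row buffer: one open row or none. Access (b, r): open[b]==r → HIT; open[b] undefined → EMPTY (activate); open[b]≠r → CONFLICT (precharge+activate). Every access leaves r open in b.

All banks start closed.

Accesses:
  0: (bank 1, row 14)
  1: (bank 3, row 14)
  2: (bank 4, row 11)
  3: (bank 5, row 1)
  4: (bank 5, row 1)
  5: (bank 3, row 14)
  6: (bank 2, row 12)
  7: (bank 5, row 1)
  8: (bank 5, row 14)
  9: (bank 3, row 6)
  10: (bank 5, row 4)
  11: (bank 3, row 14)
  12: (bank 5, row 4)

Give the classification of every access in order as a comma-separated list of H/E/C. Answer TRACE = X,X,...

TRACE = E,E,E,E,H,H,E,H,C,C,C,C,H

#0 (1,14) E
#1 (3,14) E
#2 (4,11) E
#3 (5,1) E
#4 (5,1) H  (was 1)
#5 (3,14) H  (was 14)
#6 (2,12) E
#7 (5,1) H  (was 1)
#8 (5,14) C  (was 1)
#9 (3,6) C  (was 14)
#10 (5,4) C  (was 14)
#11 (3,14) C  (was 6)
#12 (5,4) H  (was 4)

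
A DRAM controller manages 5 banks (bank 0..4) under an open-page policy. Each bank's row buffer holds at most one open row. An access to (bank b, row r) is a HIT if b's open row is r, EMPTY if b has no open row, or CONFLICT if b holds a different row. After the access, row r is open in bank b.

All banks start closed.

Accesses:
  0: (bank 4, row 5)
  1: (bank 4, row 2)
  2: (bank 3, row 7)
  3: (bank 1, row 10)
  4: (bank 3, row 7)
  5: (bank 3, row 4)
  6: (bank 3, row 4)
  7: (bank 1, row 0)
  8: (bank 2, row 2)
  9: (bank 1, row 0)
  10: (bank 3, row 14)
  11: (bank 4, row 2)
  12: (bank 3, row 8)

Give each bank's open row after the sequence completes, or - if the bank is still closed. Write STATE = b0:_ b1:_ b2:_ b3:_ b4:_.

#0 (4,5) E
#1 (4,2) C  (was 5)
#2 (3,7) E
#3 (1,10) E
#4 (3,7) H  (was 7)
#5 (3,4) C  (was 7)
#6 (3,4) H  (was 4)
#7 (1,0) C  (was 10)
#8 (2,2) E
#9 (1,0) H  (was 0)
#10 (3,14) C  (was 4)
#11 (4,2) H  (was 2)
#12 (3,8) C  (was 14)

STATE = b0:- b1:0 b2:2 b3:8 b4:2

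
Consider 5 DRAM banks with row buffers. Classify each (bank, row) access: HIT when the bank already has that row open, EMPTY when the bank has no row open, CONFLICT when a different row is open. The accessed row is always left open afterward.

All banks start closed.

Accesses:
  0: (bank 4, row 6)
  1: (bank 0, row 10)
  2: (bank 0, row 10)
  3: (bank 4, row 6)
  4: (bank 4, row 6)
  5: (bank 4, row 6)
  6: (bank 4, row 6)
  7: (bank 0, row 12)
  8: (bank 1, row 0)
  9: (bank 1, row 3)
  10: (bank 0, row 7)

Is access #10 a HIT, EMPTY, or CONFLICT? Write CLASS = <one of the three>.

0: bank 4 row 6 — prev None → EMPTY
1: bank 0 row 10 — prev None → EMPTY
2: bank 0 row 10 — prev 10 → HIT
3: bank 4 row 6 — prev 6 → HIT
4: bank 4 row 6 — prev 6 → HIT
5: bank 4 row 6 — prev 6 → HIT
6: bank 4 row 6 — prev 6 → HIT
7: bank 0 row 12 — prev 10 → CONFLICT
8: bank 1 row 0 — prev None → EMPTY
9: bank 1 row 3 — prev 0 → CONFLICT
10: bank 0 row 7 — prev 12 → CONFLICT

CLASS = CONFLICT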